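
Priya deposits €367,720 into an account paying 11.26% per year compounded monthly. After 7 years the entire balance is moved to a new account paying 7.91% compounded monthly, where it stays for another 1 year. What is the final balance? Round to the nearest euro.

After 7 years at 11.26%: 367,720 × 2.19136579389 ≈ 805,809.0297.
Then 1 years at 7.91%: 805,809.0297 × 1.08203165887 ≈ 871,910.8812.

€871,911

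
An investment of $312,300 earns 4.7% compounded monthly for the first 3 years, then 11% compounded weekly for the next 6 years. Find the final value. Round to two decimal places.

Phase 1: 312,300·(1 + 0.047/12)^36 ≈ 359,490.8979.
Phase 2: 359,490.8979·(1 + 0.11/52)^312 ≈ 695,055.5456.

$695,055.55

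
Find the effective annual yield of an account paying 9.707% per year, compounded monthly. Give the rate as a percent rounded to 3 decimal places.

10.151%

EAR = (1 + 9.707%/12)^12 − 1 = (1 + 0.00808917)^12 − 1.
(1 + 0.00808917)^12 ≈ 1.101507, so EAR ≈ 10.15073%.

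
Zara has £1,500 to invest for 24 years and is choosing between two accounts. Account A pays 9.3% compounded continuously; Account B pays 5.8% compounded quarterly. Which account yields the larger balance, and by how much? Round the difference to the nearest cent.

Account A growth factor: e^(0.093·24) = e^2.232 ≈ 9.3184844238; balance ≈ 13,977.7266.
Account B growth factor: (1 + 0.0145)^96 ≈ 3.982877338; balance ≈ 5,974.3160.
Account A is larger by 8,003.4106.

Account A, by £8,003.41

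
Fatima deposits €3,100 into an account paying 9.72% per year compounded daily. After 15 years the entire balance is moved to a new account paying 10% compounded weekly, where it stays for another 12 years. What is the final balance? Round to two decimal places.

€44,170.43

Phase 1: 3,100·(1 + 0.0972/365)^5475 ≈ 13,319.2188.
Phase 2: 13,319.2188·(1 + 0.1/52)^624 ≈ 44,170.4336.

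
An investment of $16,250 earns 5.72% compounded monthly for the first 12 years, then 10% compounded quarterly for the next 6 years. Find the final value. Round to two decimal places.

After 12 years at 5.72%: 16,250 × 1.983314153 ≈ 32,228.8550.
Then 6 years at 10%: 32,228.8550 × 1.8087259496 ≈ 58,293.1663.

$58,293.17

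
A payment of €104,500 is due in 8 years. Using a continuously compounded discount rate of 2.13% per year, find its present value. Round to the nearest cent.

P = A·e^(−rt) = 104,500·e^(−0.1704).
e^(−0.1704) ≈ 0.843327418154, so P ≈ 88,127.7152.

€88,127.72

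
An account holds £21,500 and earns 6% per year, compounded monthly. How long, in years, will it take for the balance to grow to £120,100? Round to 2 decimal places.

28.74 years

We need (1 + 0.005)^(12t) = 5.586, so 12t = ln 5.586 / ln 1.005 ≈ 344.9138.
t ≈ 344.9138/12 = 28.7428 years.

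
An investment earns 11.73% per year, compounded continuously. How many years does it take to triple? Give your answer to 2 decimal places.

e^(0.1173t) = 3, so 0.1173t = ln 3 ≈ 1.0986.
t ≈ 1.0986/0.1173 ≈ 9.3658.

9.37 years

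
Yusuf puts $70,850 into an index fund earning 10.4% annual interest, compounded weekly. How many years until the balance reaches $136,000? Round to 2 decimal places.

6.28 years

(1 + 0.002)^(52t) = 136,000/70,850 = 1.9195.
52t·ln(1 + 0.002) = ln(1.9195); 52t = 0.65209/0.001998 ≈ 326.3709.
t ≈ 6.2764 years.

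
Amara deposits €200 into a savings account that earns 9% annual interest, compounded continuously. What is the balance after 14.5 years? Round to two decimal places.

A = P·e^(rt) = 200·e^(0.09·14.5) = 200·e^1.305.
e^1.305 ≈ 3.68768909, so A ≈ 737.5378.

€737.54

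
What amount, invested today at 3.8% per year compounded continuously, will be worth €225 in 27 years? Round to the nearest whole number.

€81

P = A·e^(−rt) = 225·e^(−1.026).
e^(−1.026) ≈ 0.358437848, so P ≈ 80.6485.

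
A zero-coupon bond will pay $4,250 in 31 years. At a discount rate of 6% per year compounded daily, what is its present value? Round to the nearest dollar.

Growth factor = (1 + 0.06/365)^11315 ≈ 6.422754914.
P = 4,250/6.422754914 ≈ 661.7098.

$662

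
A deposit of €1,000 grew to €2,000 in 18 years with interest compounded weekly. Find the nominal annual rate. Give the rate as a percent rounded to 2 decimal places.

3.85%

(1 + r/52)^936 = 2,000/1,000 = 2.
1 + r/52 = 2^(1/936) ≈ 1.000741, so r/52 ≈ 0.000740816.
r ≈ 52·0.000740816 = 3.85224%.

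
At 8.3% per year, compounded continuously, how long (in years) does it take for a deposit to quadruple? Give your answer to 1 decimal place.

16.7 years

e^(0.083t) = 4, so 0.083t = ln 4 ≈ 1.3863.
t ≈ 1.3863/0.083 ≈ 16.7023.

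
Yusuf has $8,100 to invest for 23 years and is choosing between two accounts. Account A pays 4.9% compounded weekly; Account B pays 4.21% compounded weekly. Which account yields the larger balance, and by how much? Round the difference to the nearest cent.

A: (1 + 0.049/52)^1196 ≈ 3.0847460705, so 8,100 × 3.0847460705 ≈ 24,986.4432.
B: (1 + 0.0421/52)^1196 ≈ 2.6324322696, so 8,100 × 2.6324322696 ≈ 21,322.7014.
Difference ≈ 3,663.7418 in favor of A.

Account A, by $3,663.74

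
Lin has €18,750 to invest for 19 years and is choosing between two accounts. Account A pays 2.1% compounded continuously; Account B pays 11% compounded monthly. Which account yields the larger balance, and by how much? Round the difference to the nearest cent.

Account B, by €122,211.94

Account A growth factor: e^(0.021·19) = e^0.399 ≈ 1.4903336186; balance ≈ 27,943.7553.
Account B growth factor: (1 + 0.11/12)^228 ≈ 8.00830375836; balance ≈ 150,155.6955.
Account B is larger by 122,211.9401.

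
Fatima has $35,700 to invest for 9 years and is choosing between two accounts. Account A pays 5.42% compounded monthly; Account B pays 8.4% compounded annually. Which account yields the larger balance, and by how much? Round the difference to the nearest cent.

Account A growth factor: (1 + 0.0542/12)^108 ≈ 1.6269412056; balance ≈ 58,081.8010.
Account B growth factor: (1 + 0.084)^9 ≈ 2.0666338561; balance ≈ 73,778.8287.
Account B is larger by 15,697.0276.

Account B, by $15,697.03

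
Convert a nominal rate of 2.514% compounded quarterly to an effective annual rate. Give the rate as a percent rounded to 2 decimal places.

2.54%

EAR = (1 + 2.514%/4)^4 − 1 = (1 + 0.006285)^4 − 1.
(1 + 0.006285)^4 ≈ 1.025378, so EAR ≈ 2.53780%.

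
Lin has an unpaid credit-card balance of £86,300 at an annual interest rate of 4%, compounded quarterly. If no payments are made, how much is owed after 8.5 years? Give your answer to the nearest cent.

£121,042.39

Growth factor = (1 + 0.01)^34 ≈ 1.40257698617.
A ≈ 86,300 × 1.40257698617 ≈ 121,042.3939.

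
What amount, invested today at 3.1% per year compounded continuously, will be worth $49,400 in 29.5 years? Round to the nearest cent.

P = A·e^(−rt) = 49,400·e^(−0.9145).
e^(−0.9145) ≈ 0.40071693448, so P ≈ 19,795.4166.

$19,795.42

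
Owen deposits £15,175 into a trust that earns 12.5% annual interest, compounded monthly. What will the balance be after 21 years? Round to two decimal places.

Growth factor = (1 + 0.125/12)^252 ≈ 13.6184069922.
A ≈ 15,175 × 13.6184069922 ≈ 206,659.3261.

£206,659.33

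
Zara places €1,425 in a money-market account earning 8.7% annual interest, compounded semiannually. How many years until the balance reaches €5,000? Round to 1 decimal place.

14.7 years

We need (1 + 0.0435)^(2t) = 3.5088, so 2t = ln 3.5088 / ln 1.0435 ≈ 29.4799.
t ≈ 29.4799/2 = 14.7399 years.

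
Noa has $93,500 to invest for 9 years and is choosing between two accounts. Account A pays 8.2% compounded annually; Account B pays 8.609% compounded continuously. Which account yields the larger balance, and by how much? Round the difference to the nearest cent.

Account B, by $12,866.58

Account A growth factor: (1 + 0.082)^9 ≈ 2.03256923093; balance ≈ 190,045.2231.
Account B growth factor: e^(0.08609·9) = e^0.77481 ≈ 2.17017975386; balance ≈ 202,911.8070.
Account B is larger by 12,866.5839.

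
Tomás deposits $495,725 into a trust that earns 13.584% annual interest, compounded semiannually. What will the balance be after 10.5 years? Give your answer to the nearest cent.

$1,970,397.93

Periodic rate = 13.584%/2 = 0.06792; periods = 2·10.5 = 21.
A = 495,725·(1 + 0.06792)^21 ≈ 495,725·3.974780230575 ≈ 1,970,397.9298.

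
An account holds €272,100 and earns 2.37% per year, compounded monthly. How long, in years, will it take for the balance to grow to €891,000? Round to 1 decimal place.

We need (1 + 0.001975)^(12t) = 3.2745, so 12t = ln 3.2745 / ln 1.001975 ≈ 601.1877.
t ≈ 601.1877/12 = 50.0990 years.

50.1 years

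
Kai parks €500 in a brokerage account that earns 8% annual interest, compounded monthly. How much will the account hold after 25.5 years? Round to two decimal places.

€3,819.36

Growth factor = (1 + 0.08/12)^306 ≈ 7.638720168.
A ≈ 500 × 7.638720168 ≈ 3,819.3601.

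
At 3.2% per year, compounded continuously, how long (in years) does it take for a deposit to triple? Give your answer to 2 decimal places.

e^(0.032t) = 3, so 0.032t = ln 3 ≈ 1.0986.
t ≈ 1.0986/0.032 ≈ 34.3316.

34.33 years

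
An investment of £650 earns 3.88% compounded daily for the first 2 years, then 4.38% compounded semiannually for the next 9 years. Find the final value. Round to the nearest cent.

£1,037.44

After 2 years at 3.88%: 650 × 1.080685839 ≈ 702.4458.
Then 9 years at 4.38%: 702.4458 × 1.47690032 ≈ 1,037.4424.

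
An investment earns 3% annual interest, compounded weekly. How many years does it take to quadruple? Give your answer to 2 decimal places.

(1 + 0.000576923)^(52t) = 4.
52t = ln 4 / ln(1 + 0.000576923) ≈ 1.3863/0.000576757 ≈ 2403.6033.
t ≈ 46.2231.

46.22 years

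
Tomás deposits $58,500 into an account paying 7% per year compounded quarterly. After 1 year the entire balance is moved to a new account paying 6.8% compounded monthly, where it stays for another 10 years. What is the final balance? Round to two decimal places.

Phase 1: 58,500·(1 + 0.0175)^4 ≈ 62,703.7533.
Phase 2: 62,703.7533·(1 + 0.068/12)^120 ≈ 123,532.2047.

$123,532.20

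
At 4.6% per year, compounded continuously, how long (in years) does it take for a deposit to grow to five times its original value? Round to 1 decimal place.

e^(0.046t) = 5, so 0.046t = ln 5 ≈ 1.6094.
t ≈ 1.6094/0.046 ≈ 34.9878.

35.0 years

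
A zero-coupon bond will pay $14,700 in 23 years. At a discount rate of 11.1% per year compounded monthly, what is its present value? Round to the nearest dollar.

$1,158

Periodic rate = 11.1%/12 = 0.00925; 276 periods.
P = 14,700/(1 + 0.00925)^276 ≈ 14,700/12.695716933 ≈ 1,157.8708.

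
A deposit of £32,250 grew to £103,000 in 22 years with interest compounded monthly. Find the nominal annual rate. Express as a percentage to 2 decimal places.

5.29%

The 264-period growth factor is 103,000/32,250 = 3.1938.
r/12 = 3.1938^(1/264) − 1 ≈ 0.00440821, so r ≈ 12·0.00440821 = 5.28986%.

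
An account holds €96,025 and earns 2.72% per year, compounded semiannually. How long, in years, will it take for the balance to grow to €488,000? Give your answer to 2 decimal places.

60.17 years

We need (1 + 0.0136)^(2t) = 5.082, so 2t = ln 5.082 / ln 1.0136 ≈ 120.3483.
t ≈ 120.3483/2 = 60.1741 years.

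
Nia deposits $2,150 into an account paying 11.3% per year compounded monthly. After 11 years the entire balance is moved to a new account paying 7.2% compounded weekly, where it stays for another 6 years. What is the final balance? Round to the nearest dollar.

Phase 1: 2,150·(1 + 0.113/12)^132 ≈ 7,408.6769.
Phase 2: 7,408.6769·(1 + 0.072/52)^312 ≈ 11,408.4358.

$11,408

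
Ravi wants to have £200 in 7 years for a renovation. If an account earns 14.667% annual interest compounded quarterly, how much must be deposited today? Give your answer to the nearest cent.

Growth factor = (1 + 0.0366675)^28 ≈ 2.74097791.
P = 200/2.74097791 ≈ 72.9667.

£72.97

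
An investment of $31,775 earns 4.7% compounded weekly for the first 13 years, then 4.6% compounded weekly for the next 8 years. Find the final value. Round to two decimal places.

$84,541.39

Phase 1: 31,775·(1 + 0.047/52)^676 ≈ 58,522.0648.
Phase 2: 58,522.0648·(1 + 0.046/52)^416 ≈ 84,541.3856.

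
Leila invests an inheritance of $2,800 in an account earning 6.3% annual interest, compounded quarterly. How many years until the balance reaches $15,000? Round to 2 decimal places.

26.85 years

We need (1 + 0.01575)^(4t) = 5.3571, so 4t = ln 5.3571 / ln 1.01575 ≈ 107.4041.
t ≈ 107.4041/4 = 26.8510 years.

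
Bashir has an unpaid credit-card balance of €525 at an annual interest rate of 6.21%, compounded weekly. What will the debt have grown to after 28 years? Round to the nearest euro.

€2,984

Growth factor = (1 + 0.0621/52)^1456 ≈ 5.684610218.
A ≈ 525 × 5.684610218 ≈ 2,984.4204.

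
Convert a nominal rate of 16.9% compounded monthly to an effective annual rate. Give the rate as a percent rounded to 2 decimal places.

18.27%

EAR = (1 + 16.9%/12)^12 − 1 = (1 + 0.0140833)^12 − 1.
(1 + 0.0140833)^12 ≈ 1.182725, so EAR ≈ 18.27249%.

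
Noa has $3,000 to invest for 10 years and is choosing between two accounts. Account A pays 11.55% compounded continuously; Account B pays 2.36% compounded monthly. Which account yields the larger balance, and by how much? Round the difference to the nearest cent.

Account A, by $5,724.43

Account A growth factor: e^(0.1155·10) = e^1.155 ≈ 3.174023418; balance ≈ 9,522.0703.
Account B growth factor: (1 + 0.0236/12)^120 ≈ 1.265880892; balance ≈ 3,797.6427.
Account A is larger by 5,724.4276.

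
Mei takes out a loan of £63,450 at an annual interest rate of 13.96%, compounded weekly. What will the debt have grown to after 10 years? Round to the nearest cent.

Growth factor = (1 + 0.1396/52)^520 ≈ 4.03146359698.
A ≈ 63,450 × 4.03146359698 ≈ 255,796.3652.

£255,796.37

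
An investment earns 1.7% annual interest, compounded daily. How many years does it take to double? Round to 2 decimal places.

40.77 years

(1 + 0.0000465753)^(365t) = 2.
365t = ln 2 / ln(1 + 0.0000465753) ≈ 0.69315/4.65743e-05 ≈ 14882.6243.
t ≈ 40.7743.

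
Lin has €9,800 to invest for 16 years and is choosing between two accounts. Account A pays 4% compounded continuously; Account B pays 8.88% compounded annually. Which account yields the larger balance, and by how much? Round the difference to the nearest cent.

A: e^(0.04·16) = e^0.64 ≈ 1.8964808793, so 9,800 × 1.8964808793 ≈ 18,585.5126.
B: (1 + 0.0888)^16 ≈ 3.9009447121, so 9,800 × 3.9009447121 ≈ 38,229.2582.
Difference ≈ 19,643.7456 in favor of B.

Account B, by €19,643.75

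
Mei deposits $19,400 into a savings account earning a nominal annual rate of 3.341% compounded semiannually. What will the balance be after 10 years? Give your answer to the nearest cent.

Periodic rate = 3.341%/2 = 0.016705; periods = 2·10 = 20.
A = 19,400·(1 + 0.016705)^20 ≈ 19,400·1.3928334467 ≈ 27,020.9689.

$27,020.97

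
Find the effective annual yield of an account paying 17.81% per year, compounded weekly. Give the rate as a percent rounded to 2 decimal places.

19.46%

One year is 52 periods at 0.003425 each: (1 + 0.003425)^52 ≈ 1.194581.
EAR = 1.194581 − 1 ≈ 19.45812%.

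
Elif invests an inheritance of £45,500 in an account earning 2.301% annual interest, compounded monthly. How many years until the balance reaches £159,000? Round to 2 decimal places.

54.43 years

We need (1 + 0.0019175)^(12t) = 3.4945, so 12t = ln 3.4945 / ln 1.001918 ≈ 653.1375.
t ≈ 653.1375/12 = 54.4281 years.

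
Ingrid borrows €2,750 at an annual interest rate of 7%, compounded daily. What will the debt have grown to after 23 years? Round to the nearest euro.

€13,756

Periodic rate = 7%/365 = 0.000191781; periods = 365·23 = 8395.
A = 2,750·(1 + 0.07/365)^8395 ≈ 2,750·5.0020390344 ≈ 13,755.6073.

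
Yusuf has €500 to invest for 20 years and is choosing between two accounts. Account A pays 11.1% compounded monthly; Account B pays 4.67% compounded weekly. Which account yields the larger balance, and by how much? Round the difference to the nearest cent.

Account A growth factor: (1 + 0.00925)^240 ≈ 9.113851328; balance ≈ 4,556.9257.
Account B growth factor: (1 + 0.0467/52)^1040 ≈ 2.543601141; balance ≈ 1,271.8006.
Account A is larger by 3,285.1251.

Account A, by €3,285.13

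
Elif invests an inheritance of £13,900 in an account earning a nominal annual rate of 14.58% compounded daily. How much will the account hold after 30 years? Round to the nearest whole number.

Periodic rate = 14.58%/365 = 0.000399452; periods = 365·30 = 10950.
A = 13,900·(1 + 0.1458/365)^10950 ≈ 13,900·79.29115872426 ≈ 1,102,147.1063.

£1,102,147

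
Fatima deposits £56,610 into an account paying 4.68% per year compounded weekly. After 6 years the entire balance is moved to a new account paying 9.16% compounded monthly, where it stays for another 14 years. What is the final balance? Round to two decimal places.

£268,913.46

After 6 years at 4.68%: 56,610 × 1.3240215261 ≈ 74,952.8586.
Then 14 years at 9.16%: 74,952.8586 × 3.58776796534 ≈ 268,913.4650.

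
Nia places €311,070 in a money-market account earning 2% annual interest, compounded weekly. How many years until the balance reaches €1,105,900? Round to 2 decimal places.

63.43 years

We need (1 + 0.000384615)^(52t) = 3.5551, so 52t = ln 3.5551 / ln 1.000385 ≈ 3298.4658.
t ≈ 3298.4658/52 = 63.4320 years.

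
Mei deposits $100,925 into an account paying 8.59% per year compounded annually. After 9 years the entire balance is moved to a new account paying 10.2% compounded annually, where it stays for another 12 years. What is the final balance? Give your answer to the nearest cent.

$679,651.67

After 9 years at 8.59%: 100,925 × 2.09946431935 ≈ 211,888.4364.
Then 12 years at 10.2%: 211,888.4364 × 3.20759209269 ≈ 679,651.6732.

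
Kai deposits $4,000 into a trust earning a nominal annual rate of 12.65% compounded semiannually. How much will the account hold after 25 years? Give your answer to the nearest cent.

Periodic rate = 12.65%/2 = 0.06325; periods = 2·25 = 50.
A = 4,000·(1 + 0.06325)^50 ≈ 4,000·21.46691167 ≈ 85,867.6467.

$85,867.65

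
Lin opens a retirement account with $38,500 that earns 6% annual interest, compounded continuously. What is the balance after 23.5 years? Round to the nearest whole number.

$157,694

A = P·e^(rt) = 38,500·e^(0.06·23.5) = 38,500·e^1.41.
e^1.41 ≈ 4.09595540407, so A ≈ 157,694.2831.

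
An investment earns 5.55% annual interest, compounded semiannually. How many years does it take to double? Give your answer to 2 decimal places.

(1 + 0.02775)^(2t) = 2.
2t = ln 2 / ln(1 + 0.02775) ≈ 0.69315/0.0273719 ≈ 25.3233.
t ≈ 12.6616.

12.66 years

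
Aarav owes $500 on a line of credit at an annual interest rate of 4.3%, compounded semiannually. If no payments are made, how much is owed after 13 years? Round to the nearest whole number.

Growth factor = (1 + 0.0215)^26 ≈ 1.73859187.
A ≈ 500 × 1.73859187 ≈ 869.2959.

$869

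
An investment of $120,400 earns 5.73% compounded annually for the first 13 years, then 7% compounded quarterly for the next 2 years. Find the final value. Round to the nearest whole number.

Phase 1: 120,400·(1 + 0.0573)^13 ≈ 248,429.6947.
Phase 2: 248,429.6947·(1 + 0.0175)^8 ≈ 285,416.3506.

$285,416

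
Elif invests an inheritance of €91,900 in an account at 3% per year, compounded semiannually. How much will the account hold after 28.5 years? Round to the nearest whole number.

Periodic rate = 3%/2 = 0.015; periods = 2·28.5 = 57.
A = 91,900·(1 + 0.015)^57 ≈ 91,900·2.33649259094 ≈ 214,723.6691.

€214,724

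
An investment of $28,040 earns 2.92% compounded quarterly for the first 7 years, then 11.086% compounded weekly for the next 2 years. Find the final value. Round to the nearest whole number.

$42,896

Phase 1: 28,040·(1 + 0.0073)^28 ≈ 34,373.6270.
Phase 2: 34,373.6270·(1 + 0.11086/52)^104 ≈ 42,895.7865.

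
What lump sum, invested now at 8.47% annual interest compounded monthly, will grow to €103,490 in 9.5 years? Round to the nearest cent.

Growth factor = (1 + 0.0847/12)^114 ≈ 2.22960301239.
P = 103,490/2.22960301239 ≈ 46,416.3348.

€46,416.33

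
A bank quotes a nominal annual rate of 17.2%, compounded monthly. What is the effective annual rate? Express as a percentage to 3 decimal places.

18.623%

EAR = (1 + 17.2%/12)^12 − 1 = (1 + 0.0143333)^12 − 1.
(1 + 0.0143333)^12 ≈ 1.186229, so EAR ≈ 18.62285%.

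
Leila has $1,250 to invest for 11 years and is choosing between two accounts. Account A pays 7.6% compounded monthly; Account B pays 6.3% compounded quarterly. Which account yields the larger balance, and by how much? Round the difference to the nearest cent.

Account A, by $390.14

Account A growth factor: (1 + 0.076/12)^132 ≈ 2.301045975; balance ≈ 2,876.3075.
Account B growth factor: (1 + 0.01575)^44 ≈ 1.988934879; balance ≈ 2,486.1686.
Account A is larger by 390.1389.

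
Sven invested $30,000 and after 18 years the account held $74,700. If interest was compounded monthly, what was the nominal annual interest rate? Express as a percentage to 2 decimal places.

(1 + r/12)^216 = 74,700/30,000 = 2.49.
1 + r/12 = 2.49^(1/216) ≈ 1.004232, so r/12 ≈ 0.00423246.
r ≈ 12·0.00423246 = 5.07896%.

5.08%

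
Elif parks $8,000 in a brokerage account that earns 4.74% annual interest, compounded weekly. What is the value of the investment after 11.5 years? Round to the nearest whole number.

Growth factor = (1 + 0.0474/52)^598 ≈ 1.724352661.
A ≈ 8,000 × 1.724352661 ≈ 13,794.8213.

$13,795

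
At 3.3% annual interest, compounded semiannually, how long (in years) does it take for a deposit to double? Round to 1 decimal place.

(1 + 0.0165)^(2t) = 2.
2t = ln 2 / ln(1 + 0.0165) ≈ 0.69315/0.0163654 ≈ 42.3545.
t ≈ 21.1773.

21.2 years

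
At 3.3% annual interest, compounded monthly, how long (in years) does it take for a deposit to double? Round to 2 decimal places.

(1 + 0.00275)^(12t) = 2.
12t = ln 2 / ln(1 + 0.00275) ≈ 0.69315/0.00274623 ≈ 252.3999.
t ≈ 21.0333.

21.03 years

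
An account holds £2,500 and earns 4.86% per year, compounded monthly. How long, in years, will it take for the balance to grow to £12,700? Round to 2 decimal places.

(1 + 0.00405)^(12t) = 12,700/2,500 = 5.08.
12t·ln(1 + 0.00405) = ln(5.08); 12t = 1.6253/0.00404182 ≈ 402.1235.
t ≈ 33.5103 years.

33.51 years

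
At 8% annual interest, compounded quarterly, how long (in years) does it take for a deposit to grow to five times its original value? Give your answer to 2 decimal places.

20.32 years

(1 + 0.02)^(4t) = 5.
4t = ln 5 / ln(1 + 0.02) ≈ 1.6094/0.0198026 ≈ 81.2740.
t ≈ 20.3185.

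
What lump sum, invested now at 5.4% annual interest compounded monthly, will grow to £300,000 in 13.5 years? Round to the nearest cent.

£144,954.20

Growth factor = (1 + 0.0045)^162 ≈ 2.06961925216.
P = 300,000/2.06961925216 ≈ 144,954.1986.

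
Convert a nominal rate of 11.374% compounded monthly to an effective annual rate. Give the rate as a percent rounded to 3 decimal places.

11.986%

EAR = (1 + 11.374%/12)^12 − 1 = (1 + 0.00947833)^12 − 1.
(1 + 0.00947833)^12 ≈ 1.119861, so EAR ≈ 11.98608%.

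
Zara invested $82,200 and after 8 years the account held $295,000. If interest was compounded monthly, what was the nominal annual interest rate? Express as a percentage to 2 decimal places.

16.08%

The 96-period growth factor is 295,000/82,200 = 3.58881.
r/12 = 3.58881^(1/96) − 1 ≈ 0.0133996, so r ≈ 12·0.0133996 = 16.07953%.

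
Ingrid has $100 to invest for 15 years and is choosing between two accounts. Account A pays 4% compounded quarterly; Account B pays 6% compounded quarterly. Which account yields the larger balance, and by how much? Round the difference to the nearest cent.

Account B, by $62.65

Account A growth factor: (1 + 0.01)^60 ≈ 1.8166967; balance ≈ 181.6697.
Account B growth factor: (1 + 0.015)^60 ≈ 2.44321978; balance ≈ 244.3220.
Account B is larger by 62.6523.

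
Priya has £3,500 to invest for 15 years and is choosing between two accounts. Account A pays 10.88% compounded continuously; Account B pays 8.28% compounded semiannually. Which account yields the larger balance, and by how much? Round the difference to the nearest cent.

Account A growth factor: e^(0.1088·15) = e^1.632 ≈ 5.1140926825; balance ≈ 17,899.3244.
Account B growth factor: (1 + 0.0414)^30 ≈ 3.376969982; balance ≈ 11,819.3949.
Account A is larger by 6,079.9295.

Account A, by £6,079.93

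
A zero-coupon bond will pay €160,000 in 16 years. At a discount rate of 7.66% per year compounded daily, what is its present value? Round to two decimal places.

€46,979.08

Periodic rate = 7.66%/365 = 0.000209863; 5840 periods.
P = 160,000/(1 + 0.0766/365)^5840 ≈ 160,000/3.40577123244 ≈ 46,979.0802.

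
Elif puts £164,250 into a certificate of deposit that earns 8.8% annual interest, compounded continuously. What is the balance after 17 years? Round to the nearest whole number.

£733,179

A = P·e^(rt) = 164,250·e^(0.088·17) = 164,250·e^1.496.
e^1.496 ≈ 4.46379811981, so A ≈ 733,178.8412.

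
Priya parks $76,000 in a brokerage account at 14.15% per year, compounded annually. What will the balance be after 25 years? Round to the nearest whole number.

Annual rate = 14.15% = 0.1415; years = 25.
A = 76,000·(1 + 0.1415)^25 ≈ 76,000·27.34625729442 ≈ 2,078,315.5544.

$2,078,316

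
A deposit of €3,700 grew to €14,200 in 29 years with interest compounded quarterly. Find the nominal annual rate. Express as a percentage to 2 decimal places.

The 116-period growth factor is 14,200/3,700 = 3.83784.
r/4 = 3.83784^(1/116) − 1 ≈ 0.0116615, so r ≈ 4·0.0116615 = 4.66461%.

4.66%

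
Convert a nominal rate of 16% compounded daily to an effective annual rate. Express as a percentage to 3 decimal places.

One year is 365 periods at 0.000438356 each: (1 + 0.000438356)^365 ≈ 1.17347.
EAR = 1.17347 − 1 ≈ 17.34697%.

17.347%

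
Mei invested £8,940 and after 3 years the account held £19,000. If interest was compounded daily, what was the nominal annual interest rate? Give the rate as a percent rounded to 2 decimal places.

25.14%

(1 + r/365)^1095 = 19,000/8,940 = 2.12528.
1 + r/365 = 2.12528^(1/1095) ≈ 1.000689, so r/365 ≈ 0.000688733.
r ≈ 365·0.000688733 = 25.13877%.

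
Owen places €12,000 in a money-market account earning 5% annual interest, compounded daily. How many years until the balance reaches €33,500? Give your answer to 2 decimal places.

20.53 years

We need (1 + 0.000136986)^(365t) = 2.7917, so 365t = ln 2.7917 / ln 1.000137 ≈ 7494.9765.
t ≈ 7494.9765/365 = 20.5342 years.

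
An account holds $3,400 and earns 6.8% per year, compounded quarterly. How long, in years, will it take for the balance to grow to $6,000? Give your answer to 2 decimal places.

8.42 years

(1 + 0.017)^(4t) = 6,000/3,400 = 1.7647.
4t·ln(1 + 0.017) = ln(1.7647); 4t = 0.56798/0.0168571 ≈ 33.6940.
t ≈ 8.4235 years.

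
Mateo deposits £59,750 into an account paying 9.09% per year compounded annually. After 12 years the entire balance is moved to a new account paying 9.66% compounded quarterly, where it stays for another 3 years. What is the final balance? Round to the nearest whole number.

£226,006

After 12 years at 9.09%: 59,750 × 2.8406602952 ≈ 169,729.4526.
Then 3 years at 9.66%: 169,729.4526 × 1.33156641275 ≈ 226,006.0384.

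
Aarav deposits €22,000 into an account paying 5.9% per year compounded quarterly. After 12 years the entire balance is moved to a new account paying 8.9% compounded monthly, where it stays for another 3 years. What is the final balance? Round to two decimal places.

After 12 years at 5.9%: 22,000 × 2.019458252 ≈ 44,428.0815.
Then 3 years at 8.9%: 44,428.0815 × 1.3047542953 ≈ 57,967.7302.

€57,967.73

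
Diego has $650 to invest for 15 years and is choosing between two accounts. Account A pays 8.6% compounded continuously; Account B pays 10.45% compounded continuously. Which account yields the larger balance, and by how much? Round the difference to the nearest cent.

A: e^(0.086·15) = e^1.29 ≈ 3.632786556, so 650 × 3.632786556 ≈ 2,361.3113.
B: e^(0.1045·15) = e^1.5675 ≈ 4.794646582, so 650 × 4.794646582 ≈ 3,116.5203.
Difference ≈ 755.2090 in favor of B.

Account B, by $755.21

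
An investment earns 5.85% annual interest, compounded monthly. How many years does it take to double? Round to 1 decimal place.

(1 + 0.004875)^(12t) = 2.
12t = ln 2 / ln(1 + 0.004875) ≈ 0.69315/0.00486316 ≈ 142.5303.
t ≈ 11.8775.

11.9 years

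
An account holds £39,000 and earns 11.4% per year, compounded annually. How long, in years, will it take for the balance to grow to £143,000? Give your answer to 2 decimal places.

(1 + 0.114)^t = 143,000/39,000 = 3.6667.
t·ln(1 + 0.114) = ln(3.6667); t = 1.2993/0.107957 ≈ 12.0352.

12.04 years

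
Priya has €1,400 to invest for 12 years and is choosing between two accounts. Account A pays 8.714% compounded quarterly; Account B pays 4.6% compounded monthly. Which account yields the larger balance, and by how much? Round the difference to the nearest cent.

Account A growth factor: (1 + 0.021785)^48 ≈ 2.813565938; balance ≈ 3,938.9923.
Account B growth factor: (1 + 0.046/12)^144 ≈ 1.734891189; balance ≈ 2,428.8477.
Account A is larger by 1,510.1446.

Account A, by €1,510.14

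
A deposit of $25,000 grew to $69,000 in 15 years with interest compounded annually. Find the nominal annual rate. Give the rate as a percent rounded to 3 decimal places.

(1 + r)^15 = 69,000/25,000 = 2.76.
1 + r = 2.76^(1/15) ≈ 1.070025, so r ≈ 0.070025.
r ≈ 7.00250%.

7.003%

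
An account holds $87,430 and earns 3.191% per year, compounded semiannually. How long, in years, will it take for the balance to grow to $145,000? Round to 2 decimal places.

(1 + 0.015955)^(2t) = 145,000/87,430 = 1.6585.
2t·ln(1 + 0.015955) = ln(1.6585); 2t = 0.5059/0.0158291 ≈ 31.9599.
t ≈ 15.9800 years.

15.98 years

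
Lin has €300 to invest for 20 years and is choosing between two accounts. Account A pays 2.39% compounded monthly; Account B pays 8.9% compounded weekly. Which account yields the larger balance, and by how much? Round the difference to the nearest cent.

Account B, by €1,292.63

Account A growth factor: (1 + 0.0239/12)^240 ≈ 1.61207896; balance ≈ 483.6237.
Account B growth factor: (1 + 0.089/52)^1040 ≈ 5.920840805; balance ≈ 1,776.2522.
Account B is larger by 1,292.6286.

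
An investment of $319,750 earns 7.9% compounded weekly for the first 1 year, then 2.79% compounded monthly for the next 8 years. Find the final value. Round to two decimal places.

After 1 years at 7.9%: 319,750 × 1.08213944705 ≈ 346,014.0882.
Then 8 years at 2.79%: 346,014.0882 × 1.24974675086 ≈ 432,429.9825.

$432,429.98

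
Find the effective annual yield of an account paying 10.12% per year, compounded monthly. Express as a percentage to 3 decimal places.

10.603%

One year is 12 periods at 0.00843333 each: (1 + 0.00843333)^12 ≈ 1.106028.
EAR = 1.106028 − 1 ≈ 10.60285%.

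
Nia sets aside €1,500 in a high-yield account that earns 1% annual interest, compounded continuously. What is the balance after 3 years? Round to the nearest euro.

A = P·e^(rt) = 1,500·e^(0.01·3) = 1,500·e^0.03.
e^0.03 ≈ 1.030454534, so A ≈ 1,545.6818.

€1,546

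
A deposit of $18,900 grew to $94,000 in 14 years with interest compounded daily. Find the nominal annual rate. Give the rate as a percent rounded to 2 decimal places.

(1 + r/365)^5110 = 94,000/18,900 = 4.97354.
1 + r/365 = 4.97354^(1/5110) ≈ 1.000314, so r/365 ≈ 0.00031397.
r ≈ 365·0.00031397 = 11.45989%.

11.46%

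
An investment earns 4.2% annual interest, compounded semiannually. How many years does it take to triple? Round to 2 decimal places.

(1 + 0.021)^(2t) = 3.
2t = ln 3 / ln(1 + 0.021) ≈ 1.0986/0.0207825 ≈ 52.8623.
t ≈ 26.4311.

26.43 years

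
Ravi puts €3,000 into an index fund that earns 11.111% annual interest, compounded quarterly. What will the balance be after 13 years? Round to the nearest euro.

€12,470

Growth factor = (1 + 0.0277775)^52 ≈ 4.1567461957.
A ≈ 3,000 × 4.1567461957 ≈ 12,470.2386.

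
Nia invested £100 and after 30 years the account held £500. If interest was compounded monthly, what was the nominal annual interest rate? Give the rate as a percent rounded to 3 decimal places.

5.377%

(1 + r/12)^360 = 500/100 = 5.
1 + r/12 = 5^(1/360) ≈ 1.004481, so r/12 ≈ 0.00448067.
r ≈ 12·0.00448067 = 5.37680%.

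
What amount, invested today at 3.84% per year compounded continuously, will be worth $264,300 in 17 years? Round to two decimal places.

$137,590.90

P = A·e^(−rt) = 264,300·e^(−0.6528).
e^(−0.6528) ≈ 0.520586093097, so P ≈ 137,590.9044.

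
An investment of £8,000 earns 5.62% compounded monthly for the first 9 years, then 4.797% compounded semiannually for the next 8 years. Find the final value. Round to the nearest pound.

After 9 years at 5.62%: 8,000 × 1.6563547766 ≈ 13,250.8382.
Then 8 years at 4.797%: 13,250.8382 × 1.4611591355 ≈ 19,361.5833.

£19,362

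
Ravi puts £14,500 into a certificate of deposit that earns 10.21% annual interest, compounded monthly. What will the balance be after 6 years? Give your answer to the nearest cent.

Periodic rate = 10.21%/12 = 0.00850833; periods = 12·6 = 72.
A = 14,500·(1 + 0.1021/12)^72 ≈ 14,500·1.8404472012 ≈ 26,686.4844.

£26,686.48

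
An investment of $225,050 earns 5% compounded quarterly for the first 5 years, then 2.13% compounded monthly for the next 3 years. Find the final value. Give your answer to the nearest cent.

After 5 years at 5%: 225,050 × 1.28203723171 ≈ 288,522.4790.
Then 3 years at 2.13%: 288,522.4790 × 1.06592541462 ≈ 307,543.4431.

$307,543.44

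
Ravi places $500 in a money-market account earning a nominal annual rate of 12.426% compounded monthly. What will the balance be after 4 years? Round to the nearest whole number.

$820

Periodic rate = 12.426%/12 = 0.010355; periods = 12·4 = 48.
A = 500·(1 + 0.010355)^48 ≈ 500·1.63965229 ≈ 819.8261.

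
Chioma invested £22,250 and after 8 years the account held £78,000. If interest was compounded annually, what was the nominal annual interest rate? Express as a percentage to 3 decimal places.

16.976%

(1 + r)^8 = 78,000/22,250 = 3.50562.
1 + r = 3.50562^(1/8) ≈ 1.169757, so r ≈ 0.169757.
r ≈ 16.97568%.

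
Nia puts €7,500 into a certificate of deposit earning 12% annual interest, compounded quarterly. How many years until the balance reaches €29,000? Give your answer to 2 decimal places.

11.44 years

We need (1 + 0.03)^(4t) = 3.8667, so 4t = ln 3.8667 / ln 1.03 ≈ 45.7526.
t ≈ 45.7526/4 = 11.4382 years.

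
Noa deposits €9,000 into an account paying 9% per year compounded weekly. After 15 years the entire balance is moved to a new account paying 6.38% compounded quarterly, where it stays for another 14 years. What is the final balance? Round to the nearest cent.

€84,117.05

After 15 years at 9%: 9,000 × 3.8529268375 ≈ 34,676.3415.
Then 14 years at 6.38%: 34,676.3415 × 2.4257762577 ≈ 84,117.0460.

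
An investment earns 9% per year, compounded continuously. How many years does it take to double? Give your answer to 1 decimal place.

7.7 years

e^(0.09t) = 2, so 0.09t = ln 2 ≈ 0.69315.
t ≈ 0.69315/0.09 ≈ 7.7016.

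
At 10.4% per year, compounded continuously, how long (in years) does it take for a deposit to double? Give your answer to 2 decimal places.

e^(0.104t) = 2, so 0.104t = ln 2 ≈ 0.69315.
t ≈ 0.69315/0.104 ≈ 6.6649.

6.66 years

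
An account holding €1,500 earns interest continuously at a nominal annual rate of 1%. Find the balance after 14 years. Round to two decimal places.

A = P·e^(rt) = 1,500·e^(0.01·14) = 1,500·e^0.14.
e^0.14 ≈ 1.150273799, so A ≈ 1,725.4107.

€1,725.41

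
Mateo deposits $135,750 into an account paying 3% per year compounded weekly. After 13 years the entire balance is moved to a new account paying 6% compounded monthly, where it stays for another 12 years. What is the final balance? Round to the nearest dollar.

$411,130

After 13 years at 3%: 135,750 × 1.47681470676 ≈ 200,477.5964.
Then 12 years at 6%: 200,477.5964 × 2.05075081556 ≈ 411,129.5944.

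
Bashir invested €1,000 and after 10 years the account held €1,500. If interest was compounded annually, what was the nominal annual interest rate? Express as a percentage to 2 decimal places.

4.14%

(1 + r)^10 = 1,500/1,000 = 1.5.
1 + r = 1.5^(1/10) ≈ 1.04138, so r ≈ 0.0413797.
r ≈ 4.13797%.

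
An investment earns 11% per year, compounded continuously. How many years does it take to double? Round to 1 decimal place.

e^(0.11t) = 2, so 0.11t = ln 2 ≈ 0.69315.
t ≈ 0.69315/0.11 ≈ 6.3013.

6.3 years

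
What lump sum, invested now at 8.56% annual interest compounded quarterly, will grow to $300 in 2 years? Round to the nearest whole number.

$253

Growth factor = (1 + 0.0214)^8 ≈ 1.18458663.
P = 300/1.18458663 ≈ 253.2529.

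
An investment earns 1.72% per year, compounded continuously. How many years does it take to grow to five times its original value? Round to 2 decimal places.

93.57 years

e^(0.0172t) = 5, so 0.0172t = ln 5 ≈ 1.6094.
t ≈ 1.6094/0.0172 ≈ 93.5720.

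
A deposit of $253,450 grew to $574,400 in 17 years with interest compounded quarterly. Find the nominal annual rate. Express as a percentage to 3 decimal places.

4.842%

The 68-period growth factor is 574,400/253,450 = 2.26632.
r/4 = 2.26632^(1/68) − 1 ≈ 0.0121044, so r ≈ 4·0.0121044 = 4.84177%.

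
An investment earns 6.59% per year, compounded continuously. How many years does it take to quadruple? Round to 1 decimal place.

e^(0.0659t) = 4, so 0.0659t = ln 4 ≈ 1.3863.
t ≈ 1.3863/0.0659 ≈ 21.0363.

21.0 years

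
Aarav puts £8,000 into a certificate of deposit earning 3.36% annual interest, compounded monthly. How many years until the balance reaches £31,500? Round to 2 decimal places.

(1 + 0.0028)^(12t) = 31,500/8,000 = 3.9375.
12t·ln(1 + 0.0028) = ln(3.9375); 12t = 1.3705/0.00279609 ≈ 490.1657.
t ≈ 40.8471 years.

40.85 years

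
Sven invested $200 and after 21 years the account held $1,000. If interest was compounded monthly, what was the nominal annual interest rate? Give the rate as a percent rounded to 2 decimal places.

7.69%

(1 + r/12)^252 = 1,000/200 = 5.
1 + r/12 = 5^(1/252) ≈ 1.006407, so r/12 ≈ 0.0064071.
r ≈ 12·0.0064071 = 7.68852%.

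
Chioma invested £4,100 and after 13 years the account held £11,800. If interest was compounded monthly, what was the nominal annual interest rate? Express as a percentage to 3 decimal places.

The 156-period growth factor is 11,800/4,100 = 2.87805.
r/12 = 2.87805^(1/156) − 1 ≈ 0.00679937, so r ≈ 12·0.00679937 = 8.15925%.

8.159%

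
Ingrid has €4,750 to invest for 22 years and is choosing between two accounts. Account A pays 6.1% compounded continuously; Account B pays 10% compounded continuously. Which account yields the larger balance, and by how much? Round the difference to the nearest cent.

Account B, by €24,692.04

Account A growth factor: e^(0.061·22) = e^1.342 ≈ 3.8266892356; balance ≈ 18,176.7739.
Account B growth factor: e^(0.1·22) = e^2.2 ≈ 9.0250134994; balance ≈ 42,868.8141.
Account B is larger by 24,692.0403.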